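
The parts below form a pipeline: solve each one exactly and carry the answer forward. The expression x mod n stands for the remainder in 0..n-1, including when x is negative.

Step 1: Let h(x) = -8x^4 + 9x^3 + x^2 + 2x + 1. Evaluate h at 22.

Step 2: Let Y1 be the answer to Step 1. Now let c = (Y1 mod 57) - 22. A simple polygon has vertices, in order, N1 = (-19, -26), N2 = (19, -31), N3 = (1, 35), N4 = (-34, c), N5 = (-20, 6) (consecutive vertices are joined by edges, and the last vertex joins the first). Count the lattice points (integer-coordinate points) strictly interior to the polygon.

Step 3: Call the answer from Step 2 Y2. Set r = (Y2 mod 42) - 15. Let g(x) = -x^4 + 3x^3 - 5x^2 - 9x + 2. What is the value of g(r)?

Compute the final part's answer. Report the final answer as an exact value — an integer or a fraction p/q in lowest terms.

Step 1: -8*(22)^4 + 9*(22)^3 + 1*(22)^2 + 2*(22)^1 + 1 = (-1874048) + (95832) + (484) + (44) + (1) = -1777687; answer -1777687
Step 2: Y1 = -1777687; c = 7; cross terms: (-19*-31 - 19*-26)=1083, (19*35 - 1*-31)=696, (1*7 - -34*35)=1197, (-34*6 - -20*7)=-64, (-20*-26 - -19*6)=634; twice the area = |3546| = 3546; area = 1773; boundary points = 1 + 6 + 7 + 1 + 1 = 16; strictly interior points = area - boundary/2 + 1 = 1766; answer 1766
Step 3: Y2 = 1766; r = -13; -1*(-13)^4 + 3*(-13)^3 - 5*(-13)^2 - 9*(-13)^1 + 2 = (-28561) + (-6591) + (-845) + (117) + (2) = -35878; answer -35878

-35878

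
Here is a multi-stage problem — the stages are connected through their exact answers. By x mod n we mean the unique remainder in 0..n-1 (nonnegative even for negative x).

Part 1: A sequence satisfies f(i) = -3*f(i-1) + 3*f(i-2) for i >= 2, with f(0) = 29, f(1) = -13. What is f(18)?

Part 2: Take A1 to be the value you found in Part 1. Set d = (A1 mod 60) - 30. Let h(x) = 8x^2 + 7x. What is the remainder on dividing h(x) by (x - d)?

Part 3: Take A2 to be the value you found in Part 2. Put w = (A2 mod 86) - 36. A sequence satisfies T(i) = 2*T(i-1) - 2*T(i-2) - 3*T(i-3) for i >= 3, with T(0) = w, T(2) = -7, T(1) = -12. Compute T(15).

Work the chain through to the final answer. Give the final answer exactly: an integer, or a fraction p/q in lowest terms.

Part 1: f(2) = -3*(-13) + 3*(29) = 126; iterating: f(2)=126, f(3)=-417, f(4)=1629, f(5)=-6138, f(6)=23301, f(7)=-88317, f(8)=334854, f(9)=-1269513, f(10)=4813101, f(11)=-18247842, f(12)=69182829, f(13)=-262292013, f(14)=994424526, f(15)=-3770149617, f(16)=14293722429, f(17)=-54191616138, f(18)=205456015701; answer 205456015701
Part 2: A1 = 205456015701; d = -9; remainder = value at the root: 8*(-9)^2 + 7*(-9)^1 = (648) + (-63) = 585; answer 585
Part 3: A2 = 585; w = 33; T(3) = 2*(-7) - 2*(-12) - 3*(33) = -89; iterating: T(3)=-89, T(4)=-128, T(5)=-57, T(6)=409, T(7)=1316, T(8)=1985, T(9)=111, T(10)=-7696, T(11)=-21569, T(12)=-28079, T(13)=10068, T(14)=141001, T(15)=346103; answer 346103

346103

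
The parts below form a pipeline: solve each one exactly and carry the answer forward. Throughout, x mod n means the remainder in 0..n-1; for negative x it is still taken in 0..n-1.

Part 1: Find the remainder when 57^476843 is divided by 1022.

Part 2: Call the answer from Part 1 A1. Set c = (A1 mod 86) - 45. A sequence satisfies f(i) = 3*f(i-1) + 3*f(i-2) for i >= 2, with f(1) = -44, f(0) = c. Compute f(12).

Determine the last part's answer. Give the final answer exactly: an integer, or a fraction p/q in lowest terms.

Part 1: squarings mod 1022: 57^1=57, 57^2=183, 57^4=785, 57^8=981, 57^16=659, 57^32=953, 57^64=673, 57^128=183, 57^256=785, 57^512=981, 57^1024=659, 57^2048=953, 57^4096=673, 57^8192=183, 57^16384=785, 57^32768=981, 57^65536=659, 57^131072=953, 57^262144=673; 57^476843 = 57^1 * 57^2 * 57^8 * 57^32 * 57^128 * 57^512 * 57^1024 * 57^16384 * 57^65536 * 57^131072 * 57^262144 = 799 (mod 1022); answer 799
Part 2: A1 = 799; c = -20; f(2) = 3*(-44) + 3*(-20) = -192; iterating: f(2)=-192, f(3)=-708, f(4)=-2700, f(5)=-10224, f(6)=-38772, f(7)=-146988, f(8)=-557280, f(9)=-2112804, f(10)=-8010252, f(11)=-30369168, f(12)=-115138260; answer -115138260

-115138260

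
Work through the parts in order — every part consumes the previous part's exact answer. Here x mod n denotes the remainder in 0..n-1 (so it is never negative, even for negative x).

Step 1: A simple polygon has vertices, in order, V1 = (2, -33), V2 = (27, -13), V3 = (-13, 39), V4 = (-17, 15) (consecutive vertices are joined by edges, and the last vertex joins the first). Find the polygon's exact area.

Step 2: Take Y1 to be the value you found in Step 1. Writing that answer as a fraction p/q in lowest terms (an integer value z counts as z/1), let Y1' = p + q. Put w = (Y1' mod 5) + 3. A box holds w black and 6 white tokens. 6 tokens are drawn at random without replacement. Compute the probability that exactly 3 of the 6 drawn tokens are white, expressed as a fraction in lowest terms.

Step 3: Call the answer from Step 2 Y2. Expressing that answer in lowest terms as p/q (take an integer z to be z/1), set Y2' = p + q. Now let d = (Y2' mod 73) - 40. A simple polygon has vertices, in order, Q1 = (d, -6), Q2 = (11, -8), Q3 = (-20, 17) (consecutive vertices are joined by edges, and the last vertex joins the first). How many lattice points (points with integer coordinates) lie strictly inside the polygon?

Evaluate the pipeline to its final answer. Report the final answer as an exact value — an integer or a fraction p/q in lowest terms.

Step 1: cross terms: (2*-13 - 27*-33)=865, (27*39 - -13*-13)=884, (-13*15 - -17*39)=468, (-17*-33 - 2*15)=531; twice the area = |2748| = 2748; area = 1374; answer 1374
Step 2: Y1 = 1374; threaded value p + q = 1375; w = 3; total draws C(9,6) = 84; favorable C(6,3)*C(3,3) = 20; P = 5/21; answer 5/21
Step 3: Y2 = 5/21; threaded value p + q = 26; d = -14; cross terms: (-14*-8 - 11*-6)=178, (11*17 - -20*-8)=27, (-20*-6 - -14*17)=358; twice the area = |563| = 563; area = 563/2; boundary points = 1 + 1 + 1 = 3; strictly interior points = area - boundary/2 + 1 = 281; answer 281

281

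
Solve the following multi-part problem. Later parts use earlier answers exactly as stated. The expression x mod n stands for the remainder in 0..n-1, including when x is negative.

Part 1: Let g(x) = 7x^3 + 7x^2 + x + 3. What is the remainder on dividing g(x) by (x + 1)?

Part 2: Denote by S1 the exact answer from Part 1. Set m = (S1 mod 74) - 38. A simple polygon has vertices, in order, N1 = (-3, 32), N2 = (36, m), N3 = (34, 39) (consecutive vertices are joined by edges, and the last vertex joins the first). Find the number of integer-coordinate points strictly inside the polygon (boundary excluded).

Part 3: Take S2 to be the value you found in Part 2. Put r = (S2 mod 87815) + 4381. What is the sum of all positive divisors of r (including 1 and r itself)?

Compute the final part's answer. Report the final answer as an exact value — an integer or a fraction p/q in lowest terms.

Part 1: remainder = value at the root: 7*(-1)^3 + 7*(-1)^2 + 1*(-1)^1 + 3 = (-7) + (7) + (-1) + (3) = 2; answer 2
Part 2: S1 = 2; m = -36; cross terms: (-3*-36 - 36*32)=-1044, (36*39 - 34*-36)=2628, (34*32 - -3*39)=1205; twice the area = |2789| = 2789; area = 2789/2; boundary points = 1 + 1 + 1 = 3; strictly interior points = area - boundary/2 + 1 = 1394; answer 1394
Part 3: S2 = 1394; r = 5775; 5775 = 3 * 5^2 * 7 * 11; sigma = (1 + 3) * (1 + 5 + 25) * (1 + 7) * (1 + 11) = 4 * 31 * 8 * 12 = 11904; answer 11904

11904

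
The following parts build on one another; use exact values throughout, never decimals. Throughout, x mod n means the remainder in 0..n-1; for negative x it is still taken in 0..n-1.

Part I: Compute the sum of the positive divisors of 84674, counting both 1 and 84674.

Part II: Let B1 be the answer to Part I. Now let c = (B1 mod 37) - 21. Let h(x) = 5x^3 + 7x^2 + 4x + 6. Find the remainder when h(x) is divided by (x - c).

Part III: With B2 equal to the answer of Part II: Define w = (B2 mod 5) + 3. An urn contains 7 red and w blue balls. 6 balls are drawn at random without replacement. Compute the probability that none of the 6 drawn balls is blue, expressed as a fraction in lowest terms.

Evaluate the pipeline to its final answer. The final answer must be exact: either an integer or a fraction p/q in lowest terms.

Part I: 84674 = 2 * 42337; sigma = (1 + 2) * (1 + 42337) = 3 * 42338 = 127014; answer 127014
Part II: B1 = 127014; c = 9; remainder = value at the root: 5*(9)^3 + 7*(9)^2 + 4*(9)^1 + 6 = (3645) + (567) + (36) + (6) = 4254; answer 4254
Part III: B2 = 4254; w = 7; total draws C(14,6) = 3003; favorable C(7,6) = 7; P = 1/429; answer 1/429

1/429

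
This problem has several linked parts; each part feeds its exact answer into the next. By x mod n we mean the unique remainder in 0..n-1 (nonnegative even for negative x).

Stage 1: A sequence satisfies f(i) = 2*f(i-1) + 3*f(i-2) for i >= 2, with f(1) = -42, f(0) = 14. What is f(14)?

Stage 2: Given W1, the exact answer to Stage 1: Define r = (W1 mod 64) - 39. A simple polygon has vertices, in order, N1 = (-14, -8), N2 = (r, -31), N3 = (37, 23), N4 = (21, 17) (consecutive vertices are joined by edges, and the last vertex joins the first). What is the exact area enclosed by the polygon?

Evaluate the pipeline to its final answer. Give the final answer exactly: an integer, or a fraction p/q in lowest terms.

Stage 1: f(2) = 2*(-42) + 3*(14) = -42; iterating: f(2)=-42, f(3)=-210, f(4)=-546, f(5)=-1722, f(6)=-5082, f(7)=-15330, f(8)=-45906, f(9)=-137802, f(10)=-413322, f(11)=-1240050, f(12)=-3720066, f(13)=-11160282, f(14)=-33480762; answer -33480762
Stage 2: W1 = -33480762; r = -33; cross terms: (-14*-31 - -33*-8)=170, (-33*23 - 37*-31)=388, (37*17 - 21*23)=146, (21*-8 - -14*17)=70; twice the area = |774| = 774; area = 387; answer 387

387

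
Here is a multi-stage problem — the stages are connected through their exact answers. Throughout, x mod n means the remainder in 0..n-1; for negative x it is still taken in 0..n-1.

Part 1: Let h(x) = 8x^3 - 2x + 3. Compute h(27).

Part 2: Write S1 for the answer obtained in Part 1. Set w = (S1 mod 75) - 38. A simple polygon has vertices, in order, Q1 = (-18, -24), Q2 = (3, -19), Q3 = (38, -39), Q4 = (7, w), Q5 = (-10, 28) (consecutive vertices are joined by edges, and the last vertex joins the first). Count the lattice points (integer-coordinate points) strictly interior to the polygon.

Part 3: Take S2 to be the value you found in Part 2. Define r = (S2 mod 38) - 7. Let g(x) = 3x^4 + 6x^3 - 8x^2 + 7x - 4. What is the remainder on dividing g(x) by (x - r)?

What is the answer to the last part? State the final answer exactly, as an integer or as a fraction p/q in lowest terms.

Part 1: 8*(27)^3 - 2*(27)^1 + 3 = (157464) + (-54) + (3) = 157413; answer 157413
Part 2: S1 = 157413; w = 25; cross terms: (-18*-19 - 3*-24)=414, (3*-39 - 38*-19)=605, (38*25 - 7*-39)=1223, (7*28 - -10*25)=446, (-10*-24 - -18*28)=744; twice the area = |3432| = 3432; area = 1716; boundary points = 1 + 5 + 1 + 1 + 4 = 12; strictly interior points = area - boundary/2 + 1 = 1711; answer 1711
Part 3: S2 = 1711; r = -6; remainder = value at the root: 3*(-6)^4 + 6*(-6)^3 - 8*(-6)^2 + 7*(-6)^1 - 4 = (3888) + (-1296) + (-288) + (-42) + (-4) = 2258; answer 2258

2258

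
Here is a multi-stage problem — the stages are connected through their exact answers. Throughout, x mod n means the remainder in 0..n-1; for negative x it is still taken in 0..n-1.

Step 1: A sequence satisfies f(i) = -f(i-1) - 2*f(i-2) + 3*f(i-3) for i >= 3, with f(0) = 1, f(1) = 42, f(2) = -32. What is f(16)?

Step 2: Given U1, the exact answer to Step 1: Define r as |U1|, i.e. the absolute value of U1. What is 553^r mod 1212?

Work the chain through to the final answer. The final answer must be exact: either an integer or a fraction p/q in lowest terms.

Step 1: f(3) = -1*(-32) - 2*(42) + 3*(1) = -49; iterating: f(3)=-49, f(4)=239, f(5)=-237, f(6)=-388, f(7)=1579, f(8)=-1514, f(9)=-2808, f(10)=10573, f(11)=-9499, f(12)=-20071, f(13)=70788, f(14)=-59143, f(15)=-142646, f(16)=473296; answer 473296
Step 2: U1 = 473296; r = 473296; squarings mod 1212: 553^1=553, 553^2=385, 553^4=361, 553^8=637, 553^16=961, 553^32=1189, 553^64=529, 553^128=1081, 553^256=193, 553^512=889, 553^1024=97, 553^2048=925, 553^4096=1165, 553^8192=997, 553^16384=169, 553^32768=685, 553^65536=181, 553^131072=37, 553^262144=157; 553^473296 = 553^16 * 553^64 * 553^128 * 553^2048 * 553^4096 * 553^8192 * 553^65536 * 553^131072 * 553^262144 = 1165 (mod 1212); answer 1165

1165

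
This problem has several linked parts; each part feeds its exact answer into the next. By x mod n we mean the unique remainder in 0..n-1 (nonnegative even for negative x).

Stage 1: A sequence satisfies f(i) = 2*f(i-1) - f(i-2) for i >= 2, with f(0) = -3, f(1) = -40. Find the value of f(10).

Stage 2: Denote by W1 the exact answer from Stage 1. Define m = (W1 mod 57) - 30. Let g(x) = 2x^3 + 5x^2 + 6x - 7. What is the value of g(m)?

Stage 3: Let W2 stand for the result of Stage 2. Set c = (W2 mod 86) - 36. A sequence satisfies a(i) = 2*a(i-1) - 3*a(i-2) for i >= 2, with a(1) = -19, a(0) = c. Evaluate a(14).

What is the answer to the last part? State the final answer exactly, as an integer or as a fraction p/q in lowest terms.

Stage 1: f(2) = 2*(-40) - 1*(-3) = -77; iterating: f(2)=-77, f(3)=-114, f(4)=-151, f(5)=-188, f(6)=-225, f(7)=-262, f(8)=-299, f(9)=-336, f(10)=-373; answer -373
Stage 2: W1 = -373; m = -4; 2*(-4)^3 + 5*(-4)^2 + 6*(-4)^1 - 7 = (-128) + (80) + (-24) + (-7) = -79; answer -79
Stage 3: W2 = -79; c = -29; a(2) = 2*(-19) - 3*(-29) = 49; iterating: a(2)=49, a(3)=155, a(4)=163, a(5)=-139, a(6)=-767, a(7)=-1117, a(8)=67, a(9)=3485, a(10)=6769, a(11)=3083, a(12)=-14141, a(13)=-37531, a(14)=-32639; answer -32639

-32639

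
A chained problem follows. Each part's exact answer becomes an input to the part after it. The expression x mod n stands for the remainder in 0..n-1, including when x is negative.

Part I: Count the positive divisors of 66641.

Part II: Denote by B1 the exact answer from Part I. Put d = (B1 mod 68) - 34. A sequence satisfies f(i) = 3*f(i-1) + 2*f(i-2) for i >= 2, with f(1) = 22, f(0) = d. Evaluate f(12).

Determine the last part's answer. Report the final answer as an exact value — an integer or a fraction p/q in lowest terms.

5206470

Part I: 66641 = 103 * 647; number of divisors = (1+1) * (1+1) = 4; answer 4
Part II: B1 = 4; d = -30; f(2) = 3*(22) + 2*(-30) = 6; iterating: f(2)=6, f(3)=62, f(4)=198, f(5)=718, f(6)=2550, f(7)=9086, f(8)=32358, f(9)=115246, f(10)=410454, f(11)=1461854, f(12)=5206470; answer 5206470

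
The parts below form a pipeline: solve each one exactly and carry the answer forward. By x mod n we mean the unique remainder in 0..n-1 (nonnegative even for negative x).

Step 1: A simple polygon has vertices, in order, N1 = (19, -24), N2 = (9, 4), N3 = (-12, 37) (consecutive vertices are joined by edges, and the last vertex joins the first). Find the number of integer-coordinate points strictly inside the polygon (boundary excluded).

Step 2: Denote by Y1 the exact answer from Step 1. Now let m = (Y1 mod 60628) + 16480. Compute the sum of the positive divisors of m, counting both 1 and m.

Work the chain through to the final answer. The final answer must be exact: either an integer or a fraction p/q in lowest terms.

Step 1: cross terms: (19*4 - 9*-24)=292, (9*37 - -12*4)=381, (-12*-24 - 19*37)=-415; twice the area = |258| = 258; area = 129; boundary points = 2 + 3 + 1 = 6; strictly interior points = area - boundary/2 + 1 = 127; answer 127
Step 2: Y1 = 127; m = 16607; 16607 is prime, so its only divisors are 1 and 16607; sigma = 1 + 16607 = 16608; answer 16608

16608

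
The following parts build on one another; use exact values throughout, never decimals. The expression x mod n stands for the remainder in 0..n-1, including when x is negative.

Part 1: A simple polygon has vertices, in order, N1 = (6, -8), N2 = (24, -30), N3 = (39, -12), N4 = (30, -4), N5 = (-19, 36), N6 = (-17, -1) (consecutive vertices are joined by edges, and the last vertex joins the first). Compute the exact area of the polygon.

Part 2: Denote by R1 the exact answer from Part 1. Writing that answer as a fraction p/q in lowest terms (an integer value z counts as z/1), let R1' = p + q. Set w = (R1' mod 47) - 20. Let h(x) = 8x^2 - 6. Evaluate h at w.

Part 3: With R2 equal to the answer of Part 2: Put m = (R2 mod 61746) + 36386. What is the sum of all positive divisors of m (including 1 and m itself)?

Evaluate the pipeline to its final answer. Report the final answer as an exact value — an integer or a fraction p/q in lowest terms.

Part 1: cross terms: (6*-30 - 24*-8)=12, (24*-12 - 39*-30)=882, (39*-4 - 30*-12)=204, (30*36 - -19*-4)=1004, (-19*-1 - -17*36)=631, (-17*-8 - 6*-1)=142; twice the area = |2875| = 2875; area = 2875/2; answer 2875/2
Part 2: R1 = 2875/2; threaded value p + q = 2877; w = -10; 8*(-10)^2 - 6 = (800) + (-6) = 794; answer 794
Part 3: R2 = 794; m = 37180; 37180 = 2^2 * 5 * 11 * 13^2; sigma = (1 + 2 + 4) * (1 + 5) * (1 + 11) * (1 + 13 + 169) = 7 * 6 * 12 * 183 = 92232; answer 92232

92232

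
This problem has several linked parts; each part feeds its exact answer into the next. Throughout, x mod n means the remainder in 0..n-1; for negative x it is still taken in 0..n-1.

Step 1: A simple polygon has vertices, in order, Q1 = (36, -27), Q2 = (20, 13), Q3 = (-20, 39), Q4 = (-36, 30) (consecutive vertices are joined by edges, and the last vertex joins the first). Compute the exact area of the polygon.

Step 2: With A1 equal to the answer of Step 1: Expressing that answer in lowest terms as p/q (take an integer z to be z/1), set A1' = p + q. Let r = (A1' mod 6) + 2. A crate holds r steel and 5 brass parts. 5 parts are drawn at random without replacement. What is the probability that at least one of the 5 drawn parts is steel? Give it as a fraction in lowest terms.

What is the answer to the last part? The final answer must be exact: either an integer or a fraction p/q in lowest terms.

Step 1: cross terms: (36*13 - 20*-27)=1008, (20*39 - -20*13)=1040, (-20*30 - -36*39)=804, (-36*-27 - 36*30)=-108; twice the area = |2744| = 2744; area = 1372; answer 1372
Step 2: A1 = 1372; threaded value p + q = 1373; r = 7; total draws C(12,5) = 792; complement C(5,5) = 1; favorable 792 - 1 = 791; P = 791/792; answer 791/792

791/792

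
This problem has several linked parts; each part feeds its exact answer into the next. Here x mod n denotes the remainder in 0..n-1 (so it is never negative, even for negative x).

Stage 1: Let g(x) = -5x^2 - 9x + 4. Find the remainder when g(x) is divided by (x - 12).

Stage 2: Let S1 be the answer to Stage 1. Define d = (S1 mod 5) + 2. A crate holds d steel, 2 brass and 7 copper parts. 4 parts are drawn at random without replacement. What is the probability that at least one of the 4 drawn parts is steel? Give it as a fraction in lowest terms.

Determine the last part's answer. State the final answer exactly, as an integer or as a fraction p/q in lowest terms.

Stage 1: remainder = value at the root: -5*(12)^2 - 9*(12)^1 + 4 = (-720) + (-108) + (4) = -824; answer -824
Stage 2: S1 = -824; d = 3; total draws C(12,4) = 495; complement C(9,4) = 126; favorable 495 - 126 = 369; P = 41/55; answer 41/55

41/55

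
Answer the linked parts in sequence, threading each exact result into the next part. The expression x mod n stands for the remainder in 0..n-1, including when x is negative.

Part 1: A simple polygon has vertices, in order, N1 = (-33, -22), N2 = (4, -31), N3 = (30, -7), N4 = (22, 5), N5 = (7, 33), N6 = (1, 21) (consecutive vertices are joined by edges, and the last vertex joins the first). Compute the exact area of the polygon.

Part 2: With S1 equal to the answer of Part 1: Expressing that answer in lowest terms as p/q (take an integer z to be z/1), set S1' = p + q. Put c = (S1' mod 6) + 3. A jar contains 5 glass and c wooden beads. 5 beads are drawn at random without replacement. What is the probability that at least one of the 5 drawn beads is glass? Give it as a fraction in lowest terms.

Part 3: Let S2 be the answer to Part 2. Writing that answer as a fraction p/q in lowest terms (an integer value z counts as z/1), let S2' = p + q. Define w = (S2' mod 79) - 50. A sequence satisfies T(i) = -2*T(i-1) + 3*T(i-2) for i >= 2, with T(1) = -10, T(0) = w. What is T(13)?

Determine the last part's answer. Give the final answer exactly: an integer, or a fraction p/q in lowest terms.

Part 1: cross terms: (-33*-31 - 4*-22)=1111, (4*-7 - 30*-31)=902, (30*5 - 22*-7)=304, (22*33 - 7*5)=691, (7*21 - 1*33)=114, (1*-22 - -33*21)=671; twice the area = |3793| = 3793; area = 3793/2; answer 3793/2
Part 2: S1 = 3793/2; threaded value p + q = 3795; c = 6; total draws C(11,5) = 462; complement C(6,5) = 6; favorable 462 - 6 = 456; P = 76/77; answer 76/77
Part 3: S2 = 76/77; threaded value p + q = 153; w = 24; T(2) = -2*(-10) + 3*(24) = 92; iterating: T(2)=92, T(3)=-214, T(4)=704, T(5)=-2050, T(6)=6212, T(7)=-18574, T(8)=55784, T(9)=-167290, T(10)=501932, T(11)=-1505734, T(12)=4517264, T(13)=-13551730; answer -13551730

-13551730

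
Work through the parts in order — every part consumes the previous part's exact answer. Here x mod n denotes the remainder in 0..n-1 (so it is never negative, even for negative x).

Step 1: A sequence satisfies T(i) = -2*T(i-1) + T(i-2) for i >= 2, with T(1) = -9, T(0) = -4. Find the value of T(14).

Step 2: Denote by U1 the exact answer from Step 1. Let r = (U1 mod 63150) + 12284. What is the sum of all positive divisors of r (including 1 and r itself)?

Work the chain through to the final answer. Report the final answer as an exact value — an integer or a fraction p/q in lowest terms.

120960

Step 1: T(2) = -2*(-9) + 1*(-4) = 14; iterating: T(2)=14, T(3)=-37, T(4)=88, T(5)=-213, T(6)=514, T(7)=-1241, T(8)=2996, T(9)=-7233, T(10)=17462, T(11)=-42157, T(12)=101776, T(13)=-245709, T(14)=593194; answer 593194
Step 2: U1 = 593194; r = 37128; 37128 = 2^3 * 3 * 7 * 13 * 17; sigma = (1 + 2 + 4 + 8) * (1 + 3) * (1 + 7) * (1 + 13) * (1 + 17) = 15 * 4 * 8 * 14 * 18 = 120960; answer 120960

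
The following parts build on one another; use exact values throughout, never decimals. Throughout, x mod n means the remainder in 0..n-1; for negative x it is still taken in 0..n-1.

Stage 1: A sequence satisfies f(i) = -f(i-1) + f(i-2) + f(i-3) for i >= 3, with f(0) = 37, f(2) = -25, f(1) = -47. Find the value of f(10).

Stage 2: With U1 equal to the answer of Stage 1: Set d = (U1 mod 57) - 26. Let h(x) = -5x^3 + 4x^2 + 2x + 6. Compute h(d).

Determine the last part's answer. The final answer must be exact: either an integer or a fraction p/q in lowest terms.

14482

Stage 1: f(3) = -1*(-25) + 1*(-47) + 1*(37) = 15; iterating: f(3)=15, f(4)=-87, f(5)=77, f(6)=-149, f(7)=139, f(8)=-211, f(9)=201, f(10)=-273; answer -273
Stage 2: U1 = -273; d = -14; -5*(-14)^3 + 4*(-14)^2 + 2*(-14)^1 + 6 = (13720) + (784) + (-28) + (6) = 14482; answer 14482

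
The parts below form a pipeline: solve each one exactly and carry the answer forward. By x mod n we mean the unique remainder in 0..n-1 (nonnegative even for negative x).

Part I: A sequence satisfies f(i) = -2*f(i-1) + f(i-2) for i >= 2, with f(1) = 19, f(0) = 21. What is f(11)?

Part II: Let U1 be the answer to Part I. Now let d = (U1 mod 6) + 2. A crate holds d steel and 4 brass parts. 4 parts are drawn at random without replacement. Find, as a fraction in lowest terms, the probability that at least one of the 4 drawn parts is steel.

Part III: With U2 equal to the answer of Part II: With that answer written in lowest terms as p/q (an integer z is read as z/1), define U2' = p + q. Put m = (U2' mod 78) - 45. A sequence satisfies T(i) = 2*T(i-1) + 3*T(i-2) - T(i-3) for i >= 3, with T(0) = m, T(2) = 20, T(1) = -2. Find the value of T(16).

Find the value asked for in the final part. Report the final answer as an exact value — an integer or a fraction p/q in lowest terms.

Part I: f(2) = -2*(19) + 1*(21) = -17; iterating: f(2)=-17, f(3)=53, f(4)=-123, f(5)=299, f(6)=-721, f(7)=1741, f(8)=-4203, f(9)=10147, f(10)=-24497, f(11)=59141; answer 59141
Part II: U1 = 59141; d = 7; total draws C(11,4) = 330; complement C(4,4) = 1; favorable 330 - 1 = 329; P = 329/330; answer 329/330
Part III: U2 = 329/330; threaded value p + q = 659; m = -10; T(3) = 2*(20) + 3*(-2) - 1*(-10) = 44; iterating: T(3)=44, T(4)=150, T(5)=412, T(6)=1230, T(7)=3546, T(8)=10370, T(9)=30148, T(10)=87860, T(11)=255794, T(12)=745020, T(13)=2169562, T(14)=6318390, T(15)=18400446, T(16)=53586500; answer 53586500

53586500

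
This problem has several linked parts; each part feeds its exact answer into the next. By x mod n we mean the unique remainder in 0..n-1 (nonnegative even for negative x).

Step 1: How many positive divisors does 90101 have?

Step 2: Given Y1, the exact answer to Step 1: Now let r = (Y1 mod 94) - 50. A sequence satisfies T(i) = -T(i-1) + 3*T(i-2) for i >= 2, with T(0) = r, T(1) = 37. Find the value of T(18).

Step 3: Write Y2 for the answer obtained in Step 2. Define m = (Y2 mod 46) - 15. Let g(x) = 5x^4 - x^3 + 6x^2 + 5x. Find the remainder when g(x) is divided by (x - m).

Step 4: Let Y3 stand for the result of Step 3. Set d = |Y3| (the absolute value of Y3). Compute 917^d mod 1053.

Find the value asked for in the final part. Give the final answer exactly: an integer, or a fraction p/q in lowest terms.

Step 1: 90101 = 11 * 8191; number of divisors = (1+1) * (1+1) = 4; answer 4
Step 2: Y1 = 4; r = -46; T(2) = -1*(37) + 3*(-46) = -175; iterating: T(2)=-175, T(3)=286, T(4)=-811, T(5)=1669, T(6)=-4102, T(7)=9109, T(8)=-21415, T(9)=48742, T(10)=-112987, T(11)=259213, T(12)=-598174, T(13)=1375813, T(14)=-3170335, T(15)=7297774, T(16)=-16808779, T(17)=38702101, T(18)=-89128438; answer -89128438
Step 3: Y2 = -89128438; m = -3; remainder = value at the root: 5*(-3)^4 - 1*(-3)^3 + 6*(-3)^2 + 5*(-3)^1 = (405) + (27) + (54) + (-15) = 471; answer 471
Step 4: Y3 = 471; d = 471; squarings mod 1053: 917^1=917, 917^2=595, 917^4=217, 917^8=757, 917^16=217, 917^32=757, 917^64=217, 917^128=757, 917^256=217; 917^471 = 917^1 * 917^2 * 917^4 * 917^16 * 917^64 * 917^128 * 917^256 = 161 (mod 1053); answer 161

161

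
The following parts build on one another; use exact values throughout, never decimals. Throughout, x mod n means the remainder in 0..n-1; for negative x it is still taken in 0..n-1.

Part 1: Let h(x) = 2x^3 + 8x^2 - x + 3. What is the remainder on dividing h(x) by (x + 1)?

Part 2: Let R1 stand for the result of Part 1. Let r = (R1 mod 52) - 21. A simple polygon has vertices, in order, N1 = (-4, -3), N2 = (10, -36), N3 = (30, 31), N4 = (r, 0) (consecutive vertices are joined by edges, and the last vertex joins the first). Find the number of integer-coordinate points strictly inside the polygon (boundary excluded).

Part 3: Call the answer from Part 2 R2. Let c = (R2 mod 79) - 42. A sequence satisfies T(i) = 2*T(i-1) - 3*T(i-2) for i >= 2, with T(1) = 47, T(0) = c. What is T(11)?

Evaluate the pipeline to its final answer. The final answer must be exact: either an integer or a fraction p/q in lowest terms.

-13813

Part 1: remainder = value at the root: 2*(-1)^3 + 8*(-1)^2 - 1*(-1)^1 + 3 = (-2) + (8) + (1) + (3) = 10; answer 10
Part 2: R1 = 10; r = -11; cross terms: (-4*-36 - 10*-3)=174, (10*31 - 30*-36)=1390, (30*0 - -11*31)=341, (-11*-3 - -4*0)=33; twice the area = |1938| = 1938; area = 969; boundary points = 1 + 1 + 1 + 1 = 4; strictly interior points = area - boundary/2 + 1 = 968; answer 968
Part 3: R2 = 968; c = -22; T(2) = 2*(47) - 3*(-22) = 160; iterating: T(2)=160, T(3)=179, T(4)=-122, T(5)=-781, T(6)=-1196, T(7)=-49, T(8)=3490, T(9)=7127, T(10)=3784, T(11)=-13813; answer -13813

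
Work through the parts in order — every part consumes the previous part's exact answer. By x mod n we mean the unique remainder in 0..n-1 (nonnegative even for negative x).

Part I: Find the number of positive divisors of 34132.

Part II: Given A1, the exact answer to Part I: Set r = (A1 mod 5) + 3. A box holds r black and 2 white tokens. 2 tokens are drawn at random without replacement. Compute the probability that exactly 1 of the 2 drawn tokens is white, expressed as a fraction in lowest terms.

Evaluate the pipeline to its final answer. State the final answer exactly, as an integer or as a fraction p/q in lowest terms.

7/18

Part I: 34132 = 2^2 * 7 * 23 * 53; number of divisors = (2+1) * (1+1) * (1+1) * (1+1) = 24; answer 24
Part II: A1 = 24; r = 7; total draws C(9,2) = 36; favorable C(2,1)*C(7,1) = 14; P = 7/18; answer 7/18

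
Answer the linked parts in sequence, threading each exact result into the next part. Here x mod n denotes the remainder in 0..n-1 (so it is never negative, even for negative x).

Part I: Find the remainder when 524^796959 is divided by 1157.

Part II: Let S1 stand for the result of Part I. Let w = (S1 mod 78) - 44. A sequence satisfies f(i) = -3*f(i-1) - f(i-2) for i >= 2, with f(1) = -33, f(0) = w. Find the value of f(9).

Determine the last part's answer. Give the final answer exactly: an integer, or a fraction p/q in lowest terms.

Part I: squarings mod 1157: 524^1=524, 524^2=367, 524^4=477, 524^8=757, 524^16=334, 524^32=484, 524^64=542, 524^128=1043, 524^256=269, 524^512=627, 524^1024=906, 524^2048=523, 524^4096=477, 524^8192=757, 524^16384=334, 524^32768=484, 524^65536=542, 524^131072=1043, 524^262144=269, 524^524288=627; 524^796959 = 524^1 * 524^2 * 524^4 * 524^8 * 524^16 * 524^256 * 524^2048 * 524^8192 * 524^262144 * 524^524288 = 272 (mod 1157); answer 272
Part II: S1 = 272; w = -6; f(2) = -3*(-33) - 1*(-6) = 105; iterating: f(2)=105, f(3)=-282, f(4)=741, f(5)=-1941, f(6)=5082, f(7)=-13305, f(8)=34833, f(9)=-91194; answer -91194

-91194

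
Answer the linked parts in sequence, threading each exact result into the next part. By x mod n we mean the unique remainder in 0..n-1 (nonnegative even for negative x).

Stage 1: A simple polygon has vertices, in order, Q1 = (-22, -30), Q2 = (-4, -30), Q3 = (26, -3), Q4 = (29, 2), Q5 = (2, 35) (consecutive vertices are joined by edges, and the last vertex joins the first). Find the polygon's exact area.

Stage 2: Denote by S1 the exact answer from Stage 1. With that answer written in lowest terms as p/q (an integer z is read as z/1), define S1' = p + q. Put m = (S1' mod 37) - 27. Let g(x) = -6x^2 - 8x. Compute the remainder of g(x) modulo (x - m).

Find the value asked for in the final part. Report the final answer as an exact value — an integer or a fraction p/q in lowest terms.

Stage 1: cross terms: (-22*-30 - -4*-30)=540, (-4*-3 - 26*-30)=792, (26*2 - 29*-3)=139, (29*35 - 2*2)=1011, (2*-30 - -22*35)=710; twice the area = |3192| = 3192; area = 1596; answer 1596
Stage 2: S1 = 1596; threaded value p + q = 1597; m = -21; remainder = value at the root: -6*(-21)^2 - 8*(-21)^1 = (-2646) + (168) = -2478; answer -2478

-2478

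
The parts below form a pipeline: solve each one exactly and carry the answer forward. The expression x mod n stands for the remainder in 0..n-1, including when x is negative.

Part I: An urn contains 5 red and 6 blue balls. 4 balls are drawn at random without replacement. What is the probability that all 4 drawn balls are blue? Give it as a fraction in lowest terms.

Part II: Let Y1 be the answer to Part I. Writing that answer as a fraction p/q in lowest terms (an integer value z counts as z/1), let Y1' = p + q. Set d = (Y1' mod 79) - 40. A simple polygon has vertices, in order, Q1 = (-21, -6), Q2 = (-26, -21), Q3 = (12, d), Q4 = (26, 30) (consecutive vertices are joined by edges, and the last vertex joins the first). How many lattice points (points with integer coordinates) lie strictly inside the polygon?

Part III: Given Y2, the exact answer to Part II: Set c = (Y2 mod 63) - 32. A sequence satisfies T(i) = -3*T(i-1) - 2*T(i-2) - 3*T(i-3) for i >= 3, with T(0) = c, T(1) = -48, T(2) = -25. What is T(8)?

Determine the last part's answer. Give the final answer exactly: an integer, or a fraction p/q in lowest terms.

-6100

Part I: total draws C(11,4) = 330; favorable C(6,4) = 15; P = 1/22; answer 1/22
Part II: Y1 = 1/22; threaded value p + q = 23; d = -17; cross terms: (-21*-21 - -26*-6)=285, (-26*-17 - 12*-21)=694, (12*30 - 26*-17)=802, (26*-6 - -21*30)=474; twice the area = |2255| = 2255; area = 2255/2; boundary points = 5 + 2 + 1 + 1 = 9; strictly interior points = area - boundary/2 + 1 = 1124; answer 1124
Part III: Y2 = 1124; c = 21; T(3) = -3*(-25) - 2*(-48) - 3*(21) = 108; iterating: T(3)=108, T(4)=-130, T(5)=249, T(6)=-811, T(7)=2325, T(8)=-6100; answer -6100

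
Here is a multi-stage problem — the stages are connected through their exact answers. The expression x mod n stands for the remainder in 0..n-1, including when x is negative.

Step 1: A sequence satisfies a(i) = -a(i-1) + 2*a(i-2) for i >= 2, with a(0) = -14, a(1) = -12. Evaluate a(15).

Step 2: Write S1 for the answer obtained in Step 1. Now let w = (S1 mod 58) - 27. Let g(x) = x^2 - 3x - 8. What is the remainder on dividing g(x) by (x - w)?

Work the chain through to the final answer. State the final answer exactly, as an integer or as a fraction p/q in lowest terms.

Step 1: a(2) = -1*(-12) + 2*(-14) = -16; iterating: a(2)=-16, a(3)=-8, a(4)=-24, a(5)=8, a(6)=-56, a(7)=72, a(8)=-184, a(9)=328, a(10)=-696, a(11)=1352, a(12)=-2744, a(13)=5448, a(14)=-10936, a(15)=21832; answer 21832
Step 2: S1 = 21832; w = -3; remainder = value at the root: 1*(-3)^2 - 3*(-3)^1 - 8 = (9) + (9) + (-8) = 10; answer 10

10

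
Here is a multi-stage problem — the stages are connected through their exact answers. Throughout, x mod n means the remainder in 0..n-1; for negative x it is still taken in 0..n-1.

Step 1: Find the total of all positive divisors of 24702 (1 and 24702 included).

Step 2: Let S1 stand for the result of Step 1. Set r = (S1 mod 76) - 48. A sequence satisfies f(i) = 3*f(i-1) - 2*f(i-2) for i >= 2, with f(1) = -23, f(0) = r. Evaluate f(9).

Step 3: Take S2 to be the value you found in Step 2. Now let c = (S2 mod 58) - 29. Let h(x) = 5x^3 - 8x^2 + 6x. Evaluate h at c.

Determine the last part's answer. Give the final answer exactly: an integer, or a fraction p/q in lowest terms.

-73872

Step 1: 24702 = 2 * 3 * 23 * 179; sigma = (1 + 2) * (1 + 3) * (1 + 23) * (1 + 179) = 3 * 4 * 24 * 180 = 51840; answer 51840
Step 2: S1 = 51840; r = -40; f(2) = 3*(-23) - 2*(-40) = 11; iterating: f(2)=11, f(3)=79, f(4)=215, f(5)=487, f(6)=1031, f(7)=2119, f(8)=4295, f(9)=8647; answer 8647
Step 3: S2 = 8647; c = -24; 5*(-24)^3 - 8*(-24)^2 + 6*(-24)^1 = (-69120) + (-4608) + (-144) = -73872; answer -73872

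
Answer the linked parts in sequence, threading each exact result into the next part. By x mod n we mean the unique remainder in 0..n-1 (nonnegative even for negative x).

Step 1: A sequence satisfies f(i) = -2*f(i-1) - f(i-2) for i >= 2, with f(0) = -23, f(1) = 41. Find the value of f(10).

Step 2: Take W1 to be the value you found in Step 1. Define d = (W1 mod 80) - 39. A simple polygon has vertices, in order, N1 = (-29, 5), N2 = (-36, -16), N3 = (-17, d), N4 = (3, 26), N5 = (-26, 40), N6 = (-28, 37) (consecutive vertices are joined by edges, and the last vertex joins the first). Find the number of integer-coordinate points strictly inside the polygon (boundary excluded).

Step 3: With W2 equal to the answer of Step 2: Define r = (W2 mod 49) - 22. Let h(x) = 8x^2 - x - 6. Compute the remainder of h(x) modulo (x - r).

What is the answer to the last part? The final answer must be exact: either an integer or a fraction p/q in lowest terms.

Step 1: f(2) = -2*(41) - 1*(-23) = -59; iterating: f(2)=-59, f(3)=77, f(4)=-95, f(5)=113, f(6)=-131, f(7)=149, f(8)=-167, f(9)=185, f(10)=-203; answer -203
Step 2: W1 = -203; d = -2; cross terms: (-29*-16 - -36*5)=644, (-36*-2 - -17*-16)=-200, (-17*26 - 3*-2)=-436, (3*40 - -26*26)=796, (-26*37 - -28*40)=158, (-28*5 - -29*37)=933; twice the area = |1895| = 1895; area = 1895/2; boundary points = 7 + 1 + 4 + 1 + 1 + 1 = 15; strictly interior points = area - boundary/2 + 1 = 941; answer 941
Step 3: W2 = 941; r = -12; remainder = value at the root: 8*(-12)^2 - 1*(-12)^1 - 6 = (1152) + (12) + (-6) = 1158; answer 1158

1158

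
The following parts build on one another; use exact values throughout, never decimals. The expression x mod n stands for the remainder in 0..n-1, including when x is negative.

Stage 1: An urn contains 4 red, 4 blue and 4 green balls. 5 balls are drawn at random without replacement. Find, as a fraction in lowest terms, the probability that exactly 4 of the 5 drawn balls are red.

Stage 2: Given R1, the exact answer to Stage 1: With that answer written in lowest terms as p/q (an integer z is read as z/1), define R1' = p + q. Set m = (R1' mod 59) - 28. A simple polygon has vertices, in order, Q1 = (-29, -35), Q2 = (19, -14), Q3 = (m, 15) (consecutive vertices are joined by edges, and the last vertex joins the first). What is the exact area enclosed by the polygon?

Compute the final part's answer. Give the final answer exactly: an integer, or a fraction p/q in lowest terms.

Stage 1: total draws C(12,5) = 792; favorable C(4,4)*C(8,1) = 8; P = 1/99; answer 1/99
Stage 2: R1 = 1/99; threaded value p + q = 100; m = 13; cross terms: (-29*-14 - 19*-35)=1071, (19*15 - 13*-14)=467, (13*-35 - -29*15)=-20; twice the area = |1518| = 1518; area = 759; answer 759

759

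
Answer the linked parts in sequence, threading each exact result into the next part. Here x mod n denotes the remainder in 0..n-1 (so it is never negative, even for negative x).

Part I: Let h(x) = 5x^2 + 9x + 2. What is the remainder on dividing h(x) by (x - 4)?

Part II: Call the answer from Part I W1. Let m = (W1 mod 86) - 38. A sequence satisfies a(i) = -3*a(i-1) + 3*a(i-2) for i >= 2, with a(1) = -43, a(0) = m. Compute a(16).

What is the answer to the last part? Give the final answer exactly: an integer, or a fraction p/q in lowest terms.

Part I: remainder = value at the root: 5*(4)^2 + 9*(4)^1 + 2 = (80) + (36) + (2) = 118; answer 118
Part II: W1 = 118; m = -6; a(2) = -3*(-43) + 3*(-6) = 111; iterating: a(2)=111, a(3)=-462, a(4)=1719, a(5)=-6543, a(6)=24786, a(7)=-93987, a(8)=356319, a(9)=-1350918, a(10)=5121711, a(11)=-19417887, a(12)=73618794, a(13)=-279110043, a(14)=1058186511, a(15)=-4011889662, a(16)=15210228519; answer 15210228519

15210228519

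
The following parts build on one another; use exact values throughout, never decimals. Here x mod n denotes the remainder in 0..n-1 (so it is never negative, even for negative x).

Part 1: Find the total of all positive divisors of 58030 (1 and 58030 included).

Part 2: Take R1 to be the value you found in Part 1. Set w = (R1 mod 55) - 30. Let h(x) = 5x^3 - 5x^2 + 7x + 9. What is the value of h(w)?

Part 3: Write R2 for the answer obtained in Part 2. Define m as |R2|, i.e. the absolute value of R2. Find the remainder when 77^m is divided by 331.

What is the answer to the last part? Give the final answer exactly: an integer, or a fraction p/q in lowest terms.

Part 1: 58030 = 2 * 5 * 7 * 829; sigma = (1 + 2) * (1 + 5) * (1 + 7) * (1 + 829) = 3 * 6 * 8 * 830 = 119520; answer 119520
Part 2: R1 = 119520; w = -25; 5*(-25)^3 - 5*(-25)^2 + 7*(-25)^1 + 9 = (-78125) + (-3125) + (-175) + (9) = -81416; answer -81416
Part 3: R2 = -81416; m = 81416; squarings mod 331: 77^1=77, 77^2=302, 77^4=179, 77^8=265, 77^16=53, 77^32=161, 77^64=103, 77^128=17, 77^256=289, 77^512=109, 77^1024=296, 77^2048=232, 77^4096=202, 77^8192=91, 77^16384=6, 77^32768=36, 77^65536=303; 77^81416 = 77^8 * 77^512 * 77^1024 * 77^2048 * 77^4096 * 77^8192 * 77^65536 = 290 (mod 331); answer 290

290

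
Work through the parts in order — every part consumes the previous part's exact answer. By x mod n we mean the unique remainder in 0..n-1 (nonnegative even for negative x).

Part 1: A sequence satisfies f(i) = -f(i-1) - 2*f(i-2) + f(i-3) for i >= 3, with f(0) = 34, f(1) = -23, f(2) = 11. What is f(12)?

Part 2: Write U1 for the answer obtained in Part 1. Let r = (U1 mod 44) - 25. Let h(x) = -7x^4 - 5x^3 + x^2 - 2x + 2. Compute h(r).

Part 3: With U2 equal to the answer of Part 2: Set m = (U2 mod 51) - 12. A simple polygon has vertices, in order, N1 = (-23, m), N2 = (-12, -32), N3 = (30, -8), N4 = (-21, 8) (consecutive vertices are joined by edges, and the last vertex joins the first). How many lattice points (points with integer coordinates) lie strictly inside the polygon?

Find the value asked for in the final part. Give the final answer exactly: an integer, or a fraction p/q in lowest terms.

1061

Part 1: f(3) = -1*(11) - 2*(-23) + 1*(34) = 69; iterating: f(3)=69, f(4)=-114, f(5)=-13, f(6)=310, f(7)=-398, f(8)=-235, f(9)=1341, f(10)=-1269, f(11)=-1648, f(12)=5527; answer 5527
Part 2: U1 = 5527; r = 2; -7*(2)^4 - 5*(2)^3 + 1*(2)^2 - 2*(2)^1 + 2 = (-112) + (-40) + (4) + (-4) + (2) = -150; answer -150
Part 3: U2 = -150; m = -9; cross terms: (-23*-32 - -12*-9)=628, (-12*-8 - 30*-32)=1056, (30*8 - -21*-8)=72, (-21*-9 - -23*8)=373; twice the area = |2129| = 2129; area = 2129/2; boundary points = 1 + 6 + 1 + 1 = 9; strictly interior points = area - boundary/2 + 1 = 1061; answer 1061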